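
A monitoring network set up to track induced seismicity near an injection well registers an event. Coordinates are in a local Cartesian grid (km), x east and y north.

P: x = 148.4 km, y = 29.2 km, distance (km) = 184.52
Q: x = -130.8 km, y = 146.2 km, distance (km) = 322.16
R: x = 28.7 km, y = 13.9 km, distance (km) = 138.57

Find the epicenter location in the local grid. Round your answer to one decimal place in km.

(45.1, -123.7)

Circle about each station: (x − 148.4)² + (y − 29.2)² = 184.52²; (x + 130.8)² + (y − 146.2)² = 322.16²; (x − 28.7)² + (y − 13.9)² = 138.57².
Subtracting pairs of circle equations eliminates x²+y² and gives linear equations (the radical axes):
-558.4 x + 234.0 y = -54131.56
-239.4 x − 30.6 y = -7012.31
Solving the 2×2 system: x ≈ 45.1, y ≈ -123.7 km.
Check against P (with the unrounded x, y): √((x − 148.4)²+(y − 29.2)²) = 184.52 ≈ 184.52 km. ✓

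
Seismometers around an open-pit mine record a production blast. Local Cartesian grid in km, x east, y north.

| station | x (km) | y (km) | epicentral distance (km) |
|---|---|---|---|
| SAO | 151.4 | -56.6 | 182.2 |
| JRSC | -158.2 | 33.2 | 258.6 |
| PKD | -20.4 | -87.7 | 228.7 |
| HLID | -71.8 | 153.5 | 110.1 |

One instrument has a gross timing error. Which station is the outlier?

HLID

Solve using three stations at a time. Using SAO, JRSC, PKD (subtract circle equations pairwise → linear system) gives (x, y) ≈ (87.4, 113.9).
Distances from that point to each station vs reported:
  SAO: calculated 182.1 vs reported 182.2 → residual 0.1 km
  JRSC: calculated 258.5 vs reported 258.6 → residual 0.1 km
  PKD: calculated 228.6 vs reported 228.7 → residual 0.1 km
  HLID: calculated 164.1 vs reported 110.1 → residual 54.0 km
SAO, JRSC, PKD are mutually consistent (residuals ≈ 0); HLID is off by 54.0 km.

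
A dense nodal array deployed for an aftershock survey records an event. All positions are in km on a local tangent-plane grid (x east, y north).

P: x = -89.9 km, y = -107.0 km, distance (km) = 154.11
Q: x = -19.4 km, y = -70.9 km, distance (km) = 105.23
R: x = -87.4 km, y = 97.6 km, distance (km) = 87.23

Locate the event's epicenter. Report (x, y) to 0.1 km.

Circle about each station: (x + 89.9)² + (y + 107.0)² = 154.11²; (x + 19.4)² + (y + 70.9)² = 105.23²; (x + 87.4)² + (y − 97.6)² = 87.23².
Subtracting the P equation from the Q and R equations removes the quadratic terms:
141.0 x + 72.2 y = -1451.30
5.0 x + 409.2 y = 13774.33
Solving the 2×2 system: x ≈ -27.7, y ≈ 34.0 km.
Check against P (with the unrounded x, y): √((x + 89.9)²+(y + 107.0)²) = 154.11 ≈ 154.11 km. ✓

(-27.7, 34.0)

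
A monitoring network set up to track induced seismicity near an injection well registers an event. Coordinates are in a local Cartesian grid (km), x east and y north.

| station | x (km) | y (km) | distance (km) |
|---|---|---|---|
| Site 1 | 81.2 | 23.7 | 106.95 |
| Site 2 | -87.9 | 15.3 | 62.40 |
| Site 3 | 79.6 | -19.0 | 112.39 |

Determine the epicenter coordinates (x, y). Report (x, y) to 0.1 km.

x ≈ -25.7 km, y ≈ 20.3 km

Circle about each station: (x − 81.2)² + (y − 23.7)² = 106.95²; (x + 87.9)² + (y − 15.3)² = 62.40²; (x − 79.6)² + (y + 19.0)² = 112.39².
Subtracting the Site 1 equation from the Site 2 and Site 3 equations removes the quadratic terms:
-338.2 x − 16.8 y = 8349.91
-3.2 x − 85.4 y = -1651.18
Solving the 2×2 system: x ≈ -25.7, y ≈ 20.3 km.
Check against Site 1 (with the unrounded x, y): √((x − 81.2)²+(y − 23.7)²) = 106.95 ≈ 106.95 km. ✓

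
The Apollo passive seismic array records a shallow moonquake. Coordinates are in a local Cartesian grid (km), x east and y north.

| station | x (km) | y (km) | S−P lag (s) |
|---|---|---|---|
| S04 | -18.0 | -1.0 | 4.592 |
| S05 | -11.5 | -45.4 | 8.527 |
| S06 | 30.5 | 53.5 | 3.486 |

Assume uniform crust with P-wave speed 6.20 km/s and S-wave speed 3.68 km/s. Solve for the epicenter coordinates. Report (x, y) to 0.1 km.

11.5 km east, 28.3 km north

Distance from S−P lag: d = Δt · v_P v_S / (v_P − v_S) = Δt · (6.20·3.68)/(6.20−3.68) ≈ 9.0540·Δt.
So d_S04 = 41.58, d_S05 = 77.20, d_S06 = 31.56 km.
Circle about each station: (x + 18.0)² + (y + 1.0)² = 41.58²; (x + 11.5)² + (y + 45.4)² = 77.20²; (x − 30.5)² + (y − 53.5)² = 31.56².
Subtracting the S04 equation from the S05 and S06 equations removes the quadratic terms:
13.0 x − 88.8 y = -2362.53
97.0 x + 109.0 y = 4200.36
Solving the 2×2 system: x ≈ 11.5, y ≈ 28.3 km.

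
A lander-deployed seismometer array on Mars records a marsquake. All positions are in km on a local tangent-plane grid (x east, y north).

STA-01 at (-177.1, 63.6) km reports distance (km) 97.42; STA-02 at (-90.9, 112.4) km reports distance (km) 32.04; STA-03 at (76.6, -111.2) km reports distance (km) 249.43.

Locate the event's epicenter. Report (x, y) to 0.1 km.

Circle about each station: (x + 177.1)² + (y − 63.6)² = 97.42²; (x + 90.9)² + (y − 112.4)² = 32.04²; (x − 76.6)² + (y + 111.2)² = 249.43².
Subtracting pairs of circle equations eliminates x²+y² and gives linear equations (the radical axes):
172.4 x + 97.6 y = -6048.71
507.4 x − 349.6 y = -69901.04
Solving the 2×2 system: x ≈ -81.4, y ≈ 81.8 km.
Check against STA-01 (with the unrounded x, y): √((x + 177.1)²+(y − 63.6)²) = 97.42 ≈ 97.42 km. ✓

-81.4 km east, 81.8 km north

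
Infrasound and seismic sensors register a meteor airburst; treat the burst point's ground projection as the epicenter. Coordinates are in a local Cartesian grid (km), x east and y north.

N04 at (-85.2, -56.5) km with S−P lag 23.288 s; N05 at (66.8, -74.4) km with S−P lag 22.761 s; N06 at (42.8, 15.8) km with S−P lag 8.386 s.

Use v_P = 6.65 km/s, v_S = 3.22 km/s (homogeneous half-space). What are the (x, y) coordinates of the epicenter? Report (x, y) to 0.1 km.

Distance from S−P lag: d = Δt · v_P v_S / (v_P − v_S) = Δt · (6.65·3.22)/(6.65−3.22) ≈ 6.2429·Δt.
So d_N04 = 145.38, d_N05 = 142.09, d_N06 = 52.35 km.
Circle about each station: (x + 85.2)² + (y + 56.5)² = 145.38²; (x − 66.8)² + (y + 74.4)² = 142.09²; (x − 42.8)² + (y − 15.8)² = 52.35².
Subtracting pairs of circle equations eliminates x²+y² and gives linear equations (the radical axes):
304.0 x − 35.8 y = 492.09
256.0 x + 144.6 y = 10025.01
Solving the 2×2 system: x ≈ 8.1, y ≈ 55.0 km.
Check against N04 (with the unrounded x, y): √((x + 85.2)²+(y + 56.5)²) = 145.38 ≈ 145.38 km. ✓

x ≈ 8.1 km, y ≈ 55.0 km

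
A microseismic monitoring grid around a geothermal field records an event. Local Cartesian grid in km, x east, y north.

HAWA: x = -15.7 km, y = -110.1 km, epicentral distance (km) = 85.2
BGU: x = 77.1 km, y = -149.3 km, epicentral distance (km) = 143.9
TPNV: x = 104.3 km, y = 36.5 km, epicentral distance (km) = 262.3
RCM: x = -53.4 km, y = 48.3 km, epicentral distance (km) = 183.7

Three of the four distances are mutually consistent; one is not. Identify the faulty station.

Solve using three stations at a time. Using HAWA, TPNV, RCM (subtract circle equations pairwise → linear system) gives (x, y) ≈ (-98.6, -129.7).
Distances from that point to each station vs reported:
  HAWA: calculated 85.2 vs reported 85.2 → residual 0.0 km
  BGU: calculated 176.8 vs reported 143.9 → residual 32.9 km
  TPNV: calculated 262.3 vs reported 262.3 → residual 0.0 km
  RCM: calculated 183.7 vs reported 183.7 → residual 0.0 km
HAWA, TPNV, RCM are mutually consistent (residuals ≈ 0); BGU is off by 32.9 km.

BGU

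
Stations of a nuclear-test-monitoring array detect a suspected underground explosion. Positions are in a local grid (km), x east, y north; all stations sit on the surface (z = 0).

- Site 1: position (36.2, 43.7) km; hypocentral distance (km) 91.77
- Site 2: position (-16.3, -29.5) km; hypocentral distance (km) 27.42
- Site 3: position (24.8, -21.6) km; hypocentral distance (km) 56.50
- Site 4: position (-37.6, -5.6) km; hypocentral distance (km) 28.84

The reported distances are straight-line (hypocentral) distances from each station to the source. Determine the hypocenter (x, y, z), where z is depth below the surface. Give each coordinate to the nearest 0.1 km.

x ≈ -26.7 km, y ≈ -19.0 km, depth ≈ 23.1 km

Each station gives a sphere (x−x_i)² + (y−y_i)² + z² = d_i² (stations at z=0).
Subtracting the Site 1 sphere from Site 2 and Site 3: z² cancels, leaving linear equations in x and y:
-105.0 x − 146.4 y = 5585.69
-22.8 x − 130.6 y = 3090.95
Solving: x ≈ -26.696, y ≈ -19.007 km (keep extra digits for the depth step; rounded: -26.7, -19.0).
Then from the Site 1 sphere: z² = 91.77² − (x − 36.2)² − (y − 43.7)² with x = -26.696, y = -19.007, so z ≈ 23.101 ≈ 23.1 km.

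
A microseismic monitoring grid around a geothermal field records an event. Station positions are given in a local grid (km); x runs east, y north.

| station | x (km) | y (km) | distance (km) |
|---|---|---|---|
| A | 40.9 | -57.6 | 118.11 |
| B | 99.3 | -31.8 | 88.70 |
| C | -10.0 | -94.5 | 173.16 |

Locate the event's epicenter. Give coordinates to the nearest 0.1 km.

78.4 km east, 54.4 km north

Circle about each station: (x − 40.9)² + (y + 57.6)² = 118.11²; (x − 99.3)² + (y + 31.8)² = 88.70²; (x + 10.0)² + (y + 94.5)² = 173.16².
Subtracting the A equation from the B and C equations removes the quadratic terms:
116.8 x + 51.6 y = 11963.44
-101.8 x − 73.8 y = -11994.73
Solving the 2×2 system: x ≈ 78.4, y ≈ 54.4 km.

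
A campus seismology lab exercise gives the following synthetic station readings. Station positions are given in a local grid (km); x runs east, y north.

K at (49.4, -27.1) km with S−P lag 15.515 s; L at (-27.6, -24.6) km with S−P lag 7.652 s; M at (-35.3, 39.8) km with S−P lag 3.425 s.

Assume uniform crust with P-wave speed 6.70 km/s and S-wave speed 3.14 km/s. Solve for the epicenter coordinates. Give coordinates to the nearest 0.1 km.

Distance from S−P lag: d = Δt · v_P v_S / (v_P − v_S) = Δt · (6.70·3.14)/(6.70−3.14) ≈ 5.9096·Δt.
So d_K = 91.69, d_L = 45.22, d_M = 20.24 km.
Circle about each station: (x − 49.4)² + (y + 27.1)² = 91.69²; (x + 27.6)² + (y + 24.6)² = 45.22²; (x + 35.3)² + (y − 39.8)² = 20.24².
Subtracting the K equation from the L and M equations removes the quadratic terms:
-154.0 x + 5.0 y = 4554.36
-169.4 x + 133.8 y = 7652.76
Solving the 2×2 system: x ≈ -28.9, y ≈ 20.6 km.
Check against K (with the unrounded x, y): √((x − 49.4)²+(y + 27.1)²) = 91.69 ≈ 91.69 km. ✓

(-28.9, 20.6)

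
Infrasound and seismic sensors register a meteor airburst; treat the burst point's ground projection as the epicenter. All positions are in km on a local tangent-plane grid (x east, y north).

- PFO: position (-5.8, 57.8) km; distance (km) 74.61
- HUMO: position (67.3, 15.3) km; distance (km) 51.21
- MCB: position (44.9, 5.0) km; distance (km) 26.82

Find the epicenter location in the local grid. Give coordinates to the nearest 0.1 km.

x ≈ 23.3 km, y ≈ -10.9 km

Circle about each station: (x + 5.8)² + (y − 57.8)² = 74.61²; (x − 67.3)² + (y − 15.3)² = 51.21²; (x − 44.9)² + (y − 5.0)² = 26.82².
Subtracting the PFO equation from the HUMO and MCB equations removes the quadratic terms:
146.2 x − 85.0 y = 4333.09
101.4 x − 105.6 y = 3513.87
Solving the 2×2 system: x ≈ 23.3, y ≈ -10.9 km.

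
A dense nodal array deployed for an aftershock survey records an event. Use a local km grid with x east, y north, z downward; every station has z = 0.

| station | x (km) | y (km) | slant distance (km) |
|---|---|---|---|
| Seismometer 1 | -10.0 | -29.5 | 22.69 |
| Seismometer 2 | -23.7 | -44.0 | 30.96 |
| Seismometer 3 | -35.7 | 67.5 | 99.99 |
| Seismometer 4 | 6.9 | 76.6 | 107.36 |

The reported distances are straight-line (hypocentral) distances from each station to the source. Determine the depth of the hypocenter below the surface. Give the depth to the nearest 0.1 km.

Each station gives a sphere (x−x_i)² + (y−y_i)² + z² = d_i² (stations at z=0).
Subtracting the Seismometer 1 sphere from Seismometer 2 and Seismometer 3: z² cancels, leaving linear equations in x and y:
-27.4 x − 29.0 y = 1083.75
-51.4 x + 194.0 y = -4622.67
Solving: x ≈ -11.194, y ≈ -26.794 km (keep extra digits for the depth step; rounded: -11.2, -26.8).
Then from the Seismometer 1 sphere: z² = 22.69² − (x + 10.0)² − (y + 29.5)² with x = -11.194, y = -26.794, so z ≈ 22.496 ≈ 22.5 km.

z ≈ 22.5 km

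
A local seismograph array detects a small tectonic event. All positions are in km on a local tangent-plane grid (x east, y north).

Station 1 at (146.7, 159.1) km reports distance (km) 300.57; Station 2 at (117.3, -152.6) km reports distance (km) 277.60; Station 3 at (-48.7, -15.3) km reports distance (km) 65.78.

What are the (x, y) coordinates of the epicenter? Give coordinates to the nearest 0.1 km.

(-111.3, 4.9)

Circle about each station: (x − 146.7)² + (y − 159.1)² = 300.57²; (x − 117.3)² + (y + 152.6)² = 277.60²; (x + 48.7)² + (y + 15.3)² = 65.78².
Subtracting the Station 1 equation from the Station 2 and Station 3 equations removes the quadratic terms:
-58.8 x − 623.4 y = 3492.91
-390.8 x − 348.8 y = 41787.40
Solving the 2×2 system: x ≈ -111.3, y ≈ 4.9 km.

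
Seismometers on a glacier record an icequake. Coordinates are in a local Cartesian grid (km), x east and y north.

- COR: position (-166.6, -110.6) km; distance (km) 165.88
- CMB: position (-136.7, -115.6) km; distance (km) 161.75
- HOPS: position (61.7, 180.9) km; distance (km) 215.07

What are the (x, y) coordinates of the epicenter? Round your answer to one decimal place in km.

Circle about each station: (x + 166.6)² + (y + 110.6)² = 165.88²; (x + 136.7)² + (y + 115.6)² = 161.75²; (x − 61.7)² + (y − 180.9)² = 215.07².
Subtracting the COR equation from the CMB and HOPS equations removes the quadratic terms:
59.8 x − 10.0 y = -6584.56
456.6 x + 583.0 y = -22195.15
Solving the 2×2 system: x ≈ -103.0, y ≈ 42.6 km.

(-103.0, 42.6)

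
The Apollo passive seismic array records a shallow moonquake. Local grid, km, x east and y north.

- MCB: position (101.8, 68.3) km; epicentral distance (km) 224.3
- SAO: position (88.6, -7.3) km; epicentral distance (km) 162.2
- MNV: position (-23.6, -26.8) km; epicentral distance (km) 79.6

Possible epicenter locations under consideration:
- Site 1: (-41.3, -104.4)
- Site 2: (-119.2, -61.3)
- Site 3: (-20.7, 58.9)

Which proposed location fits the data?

For each candidate, compare |candidate − station| to the reported distance:
Site 1: residuals MCB 0.0, SAO 0.0, MNV 0.0 → max 0.0 km
Site 2: residuals MCB 31.9, SAO 52.5, MNV 22.0 → max 52.5 km
Site 3: residuals MCB 101.4, SAO 34.4, MNV 6.1 → max 101.4 km
Only Site 1 has all residuals ≈ 0.

Site 1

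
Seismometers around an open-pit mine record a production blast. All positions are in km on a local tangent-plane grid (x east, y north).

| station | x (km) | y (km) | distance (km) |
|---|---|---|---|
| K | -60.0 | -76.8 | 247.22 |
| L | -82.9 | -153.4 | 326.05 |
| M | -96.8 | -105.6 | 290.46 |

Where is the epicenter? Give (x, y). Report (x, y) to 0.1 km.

(54.9, 142.1)

Circle about each station: (x + 60.0)² + (y + 76.8)² = 247.22²; (x + 82.9)² + (y + 153.4)² = 326.05²; (x + 96.8)² + (y + 105.6)² = 290.46².
Subtracting the K equation from the L and M equations removes the quadratic terms:
-45.8 x − 153.2 y = -24285.14
-73.6 x − 57.6 y = -12225.92
Solving the 2×2 system: x ≈ 54.9, y ≈ 142.1 km.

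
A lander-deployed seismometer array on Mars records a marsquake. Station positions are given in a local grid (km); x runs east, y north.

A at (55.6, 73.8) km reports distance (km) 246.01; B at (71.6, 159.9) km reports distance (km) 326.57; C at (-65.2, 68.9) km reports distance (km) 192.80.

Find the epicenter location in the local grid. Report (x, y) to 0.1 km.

Circle about each station: (x − 55.6)² + (y − 73.8)² = 246.01²; (x − 71.6)² + (y − 159.9)² = 326.57²; (x + 65.2)² + (y − 68.9)² = 192.80².
Subtracting the A equation from the B and C equations removes the quadratic terms:
32.0 x + 172.2 y = -23970.27
-241.6 x − 9.8 y = 23809.53
Solving the 2×2 system: x ≈ -93.6, y ≈ -121.8 km.

-93.6 km east, -121.8 km north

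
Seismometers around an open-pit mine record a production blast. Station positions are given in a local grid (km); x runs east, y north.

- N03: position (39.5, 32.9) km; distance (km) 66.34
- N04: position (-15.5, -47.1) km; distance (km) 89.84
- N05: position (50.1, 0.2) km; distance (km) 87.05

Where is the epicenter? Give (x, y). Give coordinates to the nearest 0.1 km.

-26.2 km east, 42.1 km north

Circle about each station: (x − 39.5)² + (y − 32.9)² = 66.34²; (x + 15.5)² + (y + 47.1)² = 89.84²; (x − 50.1)² + (y − 0.2)² = 87.05².
Subtracting the N03 equation from the N04 and N05 equations removes the quadratic terms:
-110.0 x − 160.0 y = -3854.23
21.2 x − 65.4 y = -3309.32
Solving the 2×2 system: x ≈ -26.2, y ≈ 42.1 km.
Check against N03 (with the unrounded x, y): √((x − 39.5)²+(y − 32.9)²) = 66.35 ≈ 66.34 km. ✓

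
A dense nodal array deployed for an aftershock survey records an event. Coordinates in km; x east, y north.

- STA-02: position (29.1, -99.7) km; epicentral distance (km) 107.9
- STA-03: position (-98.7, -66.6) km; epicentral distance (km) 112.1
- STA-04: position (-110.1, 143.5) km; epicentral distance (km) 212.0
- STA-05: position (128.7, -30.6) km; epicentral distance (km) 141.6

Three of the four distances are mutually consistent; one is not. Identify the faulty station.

STA-04

Solve using three stations at a time. Using STA-02, STA-03, STA-05 (subtract circle equations pairwise → linear system) gives (x, y) ≈ (-9.3, 1.2).
Distances from that point to each station vs reported:
  STA-02: calculated 108.0 vs reported 107.9 → residual 0.1 km
  STA-03: calculated 112.2 vs reported 112.1 → residual 0.1 km
  STA-04: calculated 174.4 vs reported 212.0 → residual 37.6 km
  STA-05: calculated 141.7 vs reported 141.6 → residual 0.1 km
STA-02, STA-03, STA-05 are mutually consistent (residuals ≈ 0); STA-04 is off by 37.6 km.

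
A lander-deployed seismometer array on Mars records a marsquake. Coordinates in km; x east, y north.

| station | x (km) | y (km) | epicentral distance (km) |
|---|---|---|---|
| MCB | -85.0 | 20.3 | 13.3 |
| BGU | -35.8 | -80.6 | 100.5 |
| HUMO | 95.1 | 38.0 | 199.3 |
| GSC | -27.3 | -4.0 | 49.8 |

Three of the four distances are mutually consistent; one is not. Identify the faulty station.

Solve using three stations at a time. Using MCB, BGU, GSC (subtract circle equations pairwise → linear system) gives (x, y) ≈ (-74.4, 12.2).
Distances from that point to each station vs reported:
  MCB: calculated 13.3 vs reported 13.3 → residual 0.0 km
  BGU: calculated 100.5 vs reported 100.5 → residual 0.0 km
  HUMO: calculated 171.5 vs reported 199.3 → residual 27.8 km
  GSC: calculated 49.8 vs reported 49.8 → residual 0.0 km
MCB, BGU, GSC are mutually consistent (residuals ≈ 0); HUMO is off by 27.8 km.

HUMO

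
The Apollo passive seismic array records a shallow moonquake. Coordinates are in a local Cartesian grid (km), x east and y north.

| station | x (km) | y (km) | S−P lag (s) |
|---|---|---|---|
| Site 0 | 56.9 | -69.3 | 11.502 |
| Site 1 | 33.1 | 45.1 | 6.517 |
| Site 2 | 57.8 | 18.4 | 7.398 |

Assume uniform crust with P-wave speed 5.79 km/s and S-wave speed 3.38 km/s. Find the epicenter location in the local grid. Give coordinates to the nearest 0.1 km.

Distance from S−P lag: d = Δt · v_P v_S / (v_P − v_S) = Δt · (5.79·3.38)/(5.79−3.38) ≈ 8.1204·Δt.
So d_Site 0 = 93.40, d_Site 1 = 52.92, d_Site 2 = 60.07 km.
Circle about each station: (x − 56.9)² + (y + 69.3)² = 93.40²; (x − 33.1)² + (y − 45.1)² = 52.92²; (x − 57.8)² + (y − 18.4)² = 60.07².
Subtracting the Site 0 equation from the Site 1 and Site 2 equations removes the quadratic terms:
-47.6 x + 228.8 y = 1012.55
1.8 x + 175.4 y = 754.46
Solving the 2×2 system: x ≈ -0.6, y ≈ 4.3 km.

-0.6 km east, 4.3 km north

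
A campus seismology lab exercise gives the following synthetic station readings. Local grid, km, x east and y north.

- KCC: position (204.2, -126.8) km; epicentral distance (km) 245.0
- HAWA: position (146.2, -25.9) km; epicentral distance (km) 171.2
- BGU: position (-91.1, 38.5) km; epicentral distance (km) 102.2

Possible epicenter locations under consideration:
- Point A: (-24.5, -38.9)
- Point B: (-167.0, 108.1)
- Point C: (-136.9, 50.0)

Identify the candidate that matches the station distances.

For each candidate, compare |candidate − station| to the reported distance:
Point A: residuals KCC 0.0, HAWA 0.0, BGU 0.1 → max 0.1 km
Point B: residuals KCC 194.3, HAWA 169.5, BGU 0.8 → max 194.3 km
Point C: residuals KCC 139.2, HAWA 121.9, BGU 55.0 → max 139.2 km
Only Point A has all residuals ≈ 0.

Point A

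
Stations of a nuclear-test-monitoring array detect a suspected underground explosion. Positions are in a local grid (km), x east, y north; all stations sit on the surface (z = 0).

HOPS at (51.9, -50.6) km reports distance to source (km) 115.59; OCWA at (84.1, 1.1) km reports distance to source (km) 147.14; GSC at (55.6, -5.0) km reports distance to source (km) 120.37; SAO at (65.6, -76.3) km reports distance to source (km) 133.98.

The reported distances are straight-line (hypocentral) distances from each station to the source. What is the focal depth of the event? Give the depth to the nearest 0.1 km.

z ≈ 52.4 km

Each station gives a sphere (x−x_i)² + (y−y_i)² + z² = d_i² (stations at z=0).
Subtracting the HOPS sphere from OCWA and GSC: z² cancels, leaving linear equations in x and y:
64.4 x + 103.4 y = -6469.08
7.4 x + 91.2 y = -3265.50
Solving: x ≈ -49.397, y ≈ -31.798 km (keep extra digits for the depth step; rounded: -49.4, -31.8).
Then from the HOPS sphere: z² = 115.59² − (x − 51.9)² − (y + 50.6)² with x = -49.397, y = -31.798, so z ≈ 52.407 ≈ 52.4 km.
Check against SAO (with the unrounded solution): distance 133.98 ≈ 133.98 km. ✓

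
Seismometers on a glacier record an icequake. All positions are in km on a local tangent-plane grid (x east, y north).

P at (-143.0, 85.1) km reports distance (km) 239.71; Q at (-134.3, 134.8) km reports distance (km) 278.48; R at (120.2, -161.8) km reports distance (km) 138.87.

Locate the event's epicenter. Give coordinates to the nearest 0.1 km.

-10.4 km east, -114.6 km north

Circle about each station: (x + 143.0)² + (y − 85.1)² = 239.71²; (x + 134.3)² + (y − 134.8)² = 278.48²; (x − 120.2)² + (y + 161.8)² = 138.87².
Subtracting the P equation from the Q and R equations removes the quadratic terms:
17.4 x + 99.4 y = -11573.71
526.4 x − 493.8 y = 51112.28
Solving the 2×2 system: x ≈ -10.4, y ≈ -114.6 km.
Check against P (with the unrounded x, y): √((x + 143.0)²+(y − 85.1)²) = 239.72 ≈ 239.71 km. ✓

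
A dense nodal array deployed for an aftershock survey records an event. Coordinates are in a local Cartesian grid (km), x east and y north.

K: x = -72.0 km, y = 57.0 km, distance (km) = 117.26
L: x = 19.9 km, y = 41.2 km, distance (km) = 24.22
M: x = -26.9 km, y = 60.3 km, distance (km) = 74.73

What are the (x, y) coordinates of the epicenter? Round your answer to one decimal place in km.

Circle about each station: (x + 72.0)² + (y − 57.0)² = 117.26²; (x − 19.9)² + (y − 41.2)² = 24.22²; (x + 26.9)² + (y − 60.3)² = 74.73².
Subtracting the K equation from the L and M equations removes the quadratic terms:
183.8 x − 31.6 y = 6823.75
90.2 x + 6.6 y = 4092.03
Solving the 2×2 system: x ≈ 42.9, y ≈ 33.6 km.
Check against K (with the unrounded x, y): √((x + 72.0)²+(y − 57.0)²) = 117.26 ≈ 117.26 km. ✓

(42.9, 33.6)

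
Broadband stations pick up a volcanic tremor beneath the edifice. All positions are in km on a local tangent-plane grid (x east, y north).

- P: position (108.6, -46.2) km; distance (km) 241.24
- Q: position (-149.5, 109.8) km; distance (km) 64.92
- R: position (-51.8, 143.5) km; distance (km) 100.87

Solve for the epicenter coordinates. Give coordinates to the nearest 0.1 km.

Circle about each station: (x − 108.6)² + (y + 46.2)² = 241.24²; (x + 149.5)² + (y − 109.8)² = 64.92²; (x + 51.8)² + (y − 143.5)² = 100.87².
Subtracting pairs of circle equations eliminates x²+y² and gives linear equations (the radical axes):
-516.2 x + 312.0 y = 74460.02
-320.8 x + 379.4 y = 57369.07
Solving the 2×2 system: x ≈ -108.1, y ≈ 59.8 km.

x ≈ -108.1 km, y ≈ 59.8 km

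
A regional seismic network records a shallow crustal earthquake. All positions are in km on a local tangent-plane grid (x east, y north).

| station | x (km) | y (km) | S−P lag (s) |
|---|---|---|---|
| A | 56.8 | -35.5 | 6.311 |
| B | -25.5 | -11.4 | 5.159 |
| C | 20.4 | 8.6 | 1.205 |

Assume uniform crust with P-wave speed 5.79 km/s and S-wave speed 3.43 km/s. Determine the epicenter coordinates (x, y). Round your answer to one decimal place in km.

Distance from S−P lag: d = Δt · v_P v_S / (v_P − v_S) = Δt · (5.79·3.43)/(5.79−3.43) ≈ 8.4151·Δt.
So d_A = 53.11, d_B = 43.41, d_C = 10.14 km.
Circle about each station: (x − 56.8)² + (y + 35.5)² = 53.11²; (x + 25.5)² + (y + 11.4)² = 43.41²; (x − 20.4)² + (y − 8.6)² = 10.14².
Subtracting the A equation from the B and C equations removes the quadratic terms:
-164.6 x + 48.2 y = -2770.04
-72.8 x + 88.2 y = -1278.52
Solving the 2×2 system: x ≈ 16.6, y ≈ -0.8 km.
Check against A (with the unrounded x, y): √((x − 56.8)²+(y + 35.5)²) = 53.11 ≈ 53.11 km. ✓

x ≈ 16.6 km, y ≈ -0.8 km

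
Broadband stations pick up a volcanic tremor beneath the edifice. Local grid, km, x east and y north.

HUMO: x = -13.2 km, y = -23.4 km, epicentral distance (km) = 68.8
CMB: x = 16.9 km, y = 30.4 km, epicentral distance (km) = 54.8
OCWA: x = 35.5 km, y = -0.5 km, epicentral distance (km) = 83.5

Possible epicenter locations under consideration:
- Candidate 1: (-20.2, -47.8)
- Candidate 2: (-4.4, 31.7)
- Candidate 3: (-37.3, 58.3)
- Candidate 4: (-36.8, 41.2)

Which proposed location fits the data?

For each candidate, compare |candidate − station| to the reported distance:
Candidate 1: residuals HUMO 43.4, CMB 31.8, OCWA 10.4 → max 43.4 km
Candidate 2: residuals HUMO 13.0, CMB 33.5, OCWA 32.2 → max 33.5 km
Candidate 3: residuals HUMO 16.4, CMB 6.2, OCWA 10.1 → max 16.4 km
Candidate 4: residuals HUMO 0.0, CMB 0.0, OCWA 0.0 → max 0.0 km
Only Candidate 4 has all residuals ≈ 0.

Candidate 4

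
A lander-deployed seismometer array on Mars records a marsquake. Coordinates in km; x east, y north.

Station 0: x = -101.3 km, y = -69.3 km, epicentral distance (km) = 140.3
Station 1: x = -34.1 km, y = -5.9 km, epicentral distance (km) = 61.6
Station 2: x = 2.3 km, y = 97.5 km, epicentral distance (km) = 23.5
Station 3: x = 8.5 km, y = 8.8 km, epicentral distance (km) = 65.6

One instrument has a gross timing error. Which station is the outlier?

Station 2

Solve using three stations at a time. Using Station 0, Station 1, Station 3 (subtract circle equations pairwise → linear system) gives (x, y) ≈ (-37.5, 55.7).
Distances from that point to each station vs reported:
  Station 0: calculated 140.3 vs reported 140.3 → residual 0.0 km
  Station 1: calculated 61.7 vs reported 61.6 → residual 0.1 km
  Station 2: calculated 57.7 vs reported 23.5 → residual 34.2 km
  Station 3: calculated 65.7 vs reported 65.6 → residual 0.1 km
Station 0, Station 1, Station 3 are mutually consistent (residuals ≈ 0); Station 2 is off by 34.2 km.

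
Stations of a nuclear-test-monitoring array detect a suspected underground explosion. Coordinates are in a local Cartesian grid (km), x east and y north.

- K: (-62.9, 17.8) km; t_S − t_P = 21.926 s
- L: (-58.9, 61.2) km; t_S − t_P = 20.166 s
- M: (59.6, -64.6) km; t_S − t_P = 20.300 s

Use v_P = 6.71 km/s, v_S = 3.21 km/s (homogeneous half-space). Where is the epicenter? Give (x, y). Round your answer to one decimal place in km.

Distance from S−P lag: d = Δt · v_P v_S / (v_P − v_S) = Δt · (6.71·3.21)/(6.71−3.21) ≈ 6.1540·Δt.
So d_K = 134.93, d_L = 124.10, d_M = 124.93 km.
Circle about each station: (x + 62.9)² + (y − 17.8)² = 134.93²; (x + 58.9)² + (y − 61.2)² = 124.10²; (x − 59.6)² + (y + 64.6)² = 124.93².
Subtracting pairs of circle equations eliminates x²+y² and gives linear equations (the radical axes):
8.0 x + 86.8 y = 5746.69
245.0 x − 164.8 y = 6050.67
Solving the 2×2 system: x ≈ 65.2, y ≈ 60.2 km.

x ≈ 65.2 km, y ≈ 60.2 km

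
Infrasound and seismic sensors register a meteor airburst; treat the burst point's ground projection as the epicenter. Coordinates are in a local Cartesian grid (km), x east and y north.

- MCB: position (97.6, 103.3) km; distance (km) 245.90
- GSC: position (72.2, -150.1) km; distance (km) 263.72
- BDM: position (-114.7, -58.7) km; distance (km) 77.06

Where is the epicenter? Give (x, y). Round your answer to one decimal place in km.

-132.4 km east, 16.3 km north

Circle about each station: (x − 97.6)² + (y − 103.3)² = 245.90²; (x − 72.2)² + (y + 150.1)² = 263.72²; (x + 114.7)² + (y + 58.7)² = 77.06².
Subtracting the MCB equation from the GSC and BDM equations removes the quadratic terms:
-50.8 x − 506.8 y = -1535.23
-424.6 x − 324.0 y = 50933.70
Solving the 2×2 system: x ≈ -132.4, y ≈ 16.3 km.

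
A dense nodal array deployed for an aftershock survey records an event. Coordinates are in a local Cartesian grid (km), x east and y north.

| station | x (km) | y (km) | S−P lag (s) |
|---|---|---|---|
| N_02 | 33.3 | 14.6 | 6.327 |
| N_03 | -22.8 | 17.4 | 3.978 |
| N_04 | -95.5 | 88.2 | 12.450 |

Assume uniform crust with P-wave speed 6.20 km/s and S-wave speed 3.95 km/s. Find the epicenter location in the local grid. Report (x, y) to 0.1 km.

-22.4 km east, -25.9 km north

Distance from S−P lag: d = Δt · v_P v_S / (v_P − v_S) = Δt · (6.20·3.95)/(6.20−3.95) ≈ 10.8844·Δt.
So d_N_02 = 68.87, d_N_03 = 43.30, d_N_04 = 135.51 km.
Circle about each station: (x − 33.3)² + (y − 14.6)² = 68.87²; (x + 22.8)² + (y − 17.4)² = 43.30²; (x + 95.5)² + (y − 88.2)² = 135.51².
Subtracting the N_02 equation from the N_03 and N_04 equations removes the quadratic terms:
-112.2 x + 5.6 y = 2368.74
-257.6 x + 147.2 y = 1957.56
Solving the 2×2 system: x ≈ -22.4, y ≈ -25.9 km.
Check against N_02 (with the unrounded x, y): √((x − 33.3)²+(y − 14.6)²) = 68.88 ≈ 68.87 km. ✓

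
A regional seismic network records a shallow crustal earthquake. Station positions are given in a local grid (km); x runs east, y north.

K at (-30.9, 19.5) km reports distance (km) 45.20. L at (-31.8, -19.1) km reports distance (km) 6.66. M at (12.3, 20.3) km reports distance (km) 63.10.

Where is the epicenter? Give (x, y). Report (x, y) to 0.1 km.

-30.9 km east, -25.7 km north

Circle about each station: (x + 30.9)² + (y − 19.5)² = 45.20²; (x + 31.8)² + (y + 19.1)² = 6.66²; (x − 12.3)² + (y − 20.3)² = 63.10².
Subtracting the K equation from the L and M equations removes the quadratic terms:
-1.8 x − 77.2 y = 2039.67
86.4 x + 1.6 y = -2710.25
Solving the 2×2 system: x ≈ -30.9, y ≈ -25.7 km.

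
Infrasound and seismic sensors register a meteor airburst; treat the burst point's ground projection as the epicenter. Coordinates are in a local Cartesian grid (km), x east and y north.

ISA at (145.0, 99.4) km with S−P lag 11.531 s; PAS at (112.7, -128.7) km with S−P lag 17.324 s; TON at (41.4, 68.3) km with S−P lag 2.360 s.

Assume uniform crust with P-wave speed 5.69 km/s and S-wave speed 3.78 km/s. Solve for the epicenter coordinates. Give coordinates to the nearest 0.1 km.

Distance from S−P lag: d = Δt · v_P v_S / (v_P − v_S) = Δt · (5.69·3.78)/(5.69−3.78) ≈ 11.2608·Δt.
So d_ISA = 129.85, d_PAS = 195.08, d_TON = 26.58 km.
Circle about each station: (x − 145.0)² + (y − 99.4)² = 129.85²; (x − 112.7)² + (y + 128.7)² = 195.08²; (x − 41.4)² + (y − 68.3)² = 26.58².
Subtracting the ISA equation from the PAS and TON equations removes the quadratic terms:
-64.6 x − 456.2 y = -22835.56
-207.2 x − 62.2 y = -8371.98
Solving the 2×2 system: x ≈ 26.5, y ≈ 46.3 km.
Check against ISA (with the unrounded x, y): √((x − 145.0)²+(y − 99.4)²) = 129.85 ≈ 129.85 km. ✓

(26.5, 46.3)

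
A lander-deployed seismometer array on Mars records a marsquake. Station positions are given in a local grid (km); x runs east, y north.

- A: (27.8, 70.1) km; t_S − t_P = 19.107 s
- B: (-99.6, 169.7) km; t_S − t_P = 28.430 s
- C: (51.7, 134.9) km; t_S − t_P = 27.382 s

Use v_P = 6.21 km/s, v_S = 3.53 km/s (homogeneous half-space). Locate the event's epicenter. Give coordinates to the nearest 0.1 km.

Distance from S−P lag: d = Δt · v_P v_S / (v_P − v_S) = Δt · (6.21·3.53)/(6.21−3.53) ≈ 8.1796·Δt.
So d_A = 156.29, d_B = 232.55, d_C = 223.97 km.
Circle about each station: (x − 27.8)² + (y − 70.1)² = 156.29²; (x + 99.6)² + (y − 169.7)² = 232.55²; (x − 51.7)² + (y − 134.9)² = 223.97².
Subtracting the A equation from the B and C equations removes the quadratic terms:
-254.8 x + 199.2 y = 3378.46
47.8 x + 129.6 y = -10551.95
Solving the 2×2 system: x ≈ -59.7, y ≈ -59.4 km.

x ≈ -59.7 km, y ≈ -59.4 km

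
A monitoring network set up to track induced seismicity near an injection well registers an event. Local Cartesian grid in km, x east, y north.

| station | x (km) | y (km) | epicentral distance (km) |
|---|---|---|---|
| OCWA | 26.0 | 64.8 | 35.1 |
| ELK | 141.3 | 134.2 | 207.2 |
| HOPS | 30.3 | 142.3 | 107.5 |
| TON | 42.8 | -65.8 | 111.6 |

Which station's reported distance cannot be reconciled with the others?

Solve using three stations at a time. Using OCWA, HOPS, TON (subtract circle equations pairwise → linear system) gives (x, y) ≈ (2.5, 38.4).
Distances from that point to each station vs reported:
  OCWA: calculated 35.4 vs reported 35.1 → residual 0.3 km
  ELK: calculated 168.7 vs reported 207.2 → residual 38.5 km
  HOPS: calculated 107.6 vs reported 107.5 → residual 0.1 km
  TON: calculated 111.7 vs reported 111.6 → residual 0.1 km
OCWA, HOPS, TON are mutually consistent (residuals ≈ 0); ELK is off by 38.5 km.

ELK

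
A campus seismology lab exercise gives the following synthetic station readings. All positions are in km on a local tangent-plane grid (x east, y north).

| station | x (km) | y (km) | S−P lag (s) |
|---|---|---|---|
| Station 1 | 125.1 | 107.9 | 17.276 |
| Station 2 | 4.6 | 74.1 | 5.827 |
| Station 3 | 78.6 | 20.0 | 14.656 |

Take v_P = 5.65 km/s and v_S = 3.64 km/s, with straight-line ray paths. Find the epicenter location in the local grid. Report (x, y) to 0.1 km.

Distance from S−P lag: d = Δt · v_P v_S / (v_P − v_S) = Δt · (5.65·3.64)/(5.65−3.64) ≈ 10.2318·Δt.
So d_Station 1 = 176.77, d_Station 2 = 59.62, d_Station 3 = 149.96 km.
Circle about each station: (x − 125.1)² + (y − 107.9)² = 176.77²; (x − 4.6)² + (y − 74.1)² = 59.62²; (x − 78.6)² + (y − 20.0)² = 149.96².
Subtracting the Station 1 equation from the Station 2 and Station 3 equations removes the quadratic terms:
-241.0 x − 67.6 y = 5912.64
-93.0 x − 175.8 y = -11954.83
Solving the 2×2 system: x ≈ -51.2, y ≈ 95.1 km.

-51.2 km east, 95.1 km north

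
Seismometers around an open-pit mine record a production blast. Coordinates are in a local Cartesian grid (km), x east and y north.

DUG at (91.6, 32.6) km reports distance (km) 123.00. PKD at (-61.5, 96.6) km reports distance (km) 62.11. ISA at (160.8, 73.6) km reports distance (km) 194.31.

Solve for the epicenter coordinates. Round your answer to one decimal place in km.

x ≈ -31.0 km, y ≈ 42.5 km

Circle about each station: (x − 91.6)² + (y − 32.6)² = 123.00²; (x + 61.5)² + (y − 96.6)² = 62.11²; (x − 160.8)² + (y − 73.6)² = 194.31².
Subtracting pairs of circle equations eliminates x²+y² and gives linear equations (the radical axes):
-306.2 x + 128.0 y = 14931.84
138.4 x + 82.0 y = -807.10
Solving the 2×2 system: x ≈ -31.0, y ≈ 42.5 km.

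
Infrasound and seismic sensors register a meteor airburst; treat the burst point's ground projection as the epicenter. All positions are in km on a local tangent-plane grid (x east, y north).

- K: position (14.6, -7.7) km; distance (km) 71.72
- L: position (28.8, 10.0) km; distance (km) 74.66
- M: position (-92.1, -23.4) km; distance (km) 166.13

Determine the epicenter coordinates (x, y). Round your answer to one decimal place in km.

x ≈ 71.7 km, y ≈ -51.1 km

Circle about each station: (x − 14.6)² + (y + 7.7)² = 71.72²; (x − 28.8)² + (y − 10.0)² = 74.66²; (x + 92.1)² + (y + 23.4)² = 166.13².
Subtracting pairs of circle equations eliminates x²+y² and gives linear equations (the radical axes):
28.4 x + 35.4 y = 226.63
-213.4 x − 31.4 y = -13697.90
Solving the 2×2 system: x ≈ 71.7, y ≈ -51.1 km.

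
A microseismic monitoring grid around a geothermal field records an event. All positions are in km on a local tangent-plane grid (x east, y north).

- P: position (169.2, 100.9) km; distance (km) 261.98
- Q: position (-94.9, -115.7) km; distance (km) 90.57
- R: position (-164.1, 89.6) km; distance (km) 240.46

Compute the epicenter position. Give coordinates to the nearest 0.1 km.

-7.3 km east, -92.7 km north

Circle about each station: (x − 169.2)² + (y − 100.9)² = 261.98²; (x + 94.9)² + (y + 115.7)² = 90.57²; (x + 164.1)² + (y − 89.6)² = 240.46².
Subtracting pairs of circle equations eliminates x²+y² and gives linear equations (the radical axes):
-528.2 x − 433.2 y = 44013.65
-666.6 x − 22.6 y = 6960.03
Solving the 2×2 system: x ≈ -7.3, y ≈ -92.7 km.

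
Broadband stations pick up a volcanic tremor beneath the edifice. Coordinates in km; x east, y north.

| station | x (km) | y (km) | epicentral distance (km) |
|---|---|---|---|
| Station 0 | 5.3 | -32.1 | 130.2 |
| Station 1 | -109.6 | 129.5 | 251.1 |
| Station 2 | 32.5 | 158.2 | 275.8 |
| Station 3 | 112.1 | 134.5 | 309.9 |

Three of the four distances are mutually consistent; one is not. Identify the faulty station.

Solve using three stations at a time. Using Station 0, Station 2, Station 3 (subtract circle equations pairwise → linear system) gives (x, y) ≈ (-118.4, -72.6).
Distances from that point to each station vs reported:
  Station 0: calculated 130.1 vs reported 130.2 → residual 0.1 km
  Station 1: calculated 202.3 vs reported 251.1 → residual 48.8 km
  Station 2: calculated 275.8 vs reported 275.8 → residual 0.0 km
  Station 3: calculated 309.9 vs reported 309.9 → residual 0.0 km
Station 0, Station 2, Station 3 are mutually consistent (residuals ≈ 0); Station 1 is off by 48.8 km.

Station 1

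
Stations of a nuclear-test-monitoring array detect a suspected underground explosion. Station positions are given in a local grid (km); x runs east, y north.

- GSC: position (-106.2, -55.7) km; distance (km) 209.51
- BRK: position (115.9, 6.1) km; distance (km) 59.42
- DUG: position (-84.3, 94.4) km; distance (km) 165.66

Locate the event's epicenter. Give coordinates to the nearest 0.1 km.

Circle about each station: (x + 106.2)² + (y + 55.7)² = 209.51²; (x − 115.9)² + (y − 6.1)² = 59.42²; (x + 84.3)² + (y − 94.4)² = 165.66².
Subtracting pairs of circle equations eliminates x²+y² and gives linear equations (the radical axes):
444.2 x + 123.6 y = 39452.79
43.8 x + 300.2 y = 18088.12
Solving the 2×2 system: x ≈ 75.1, y ≈ 49.3 km.
Check against GSC (with the unrounded x, y): √((x + 106.2)²+(y + 55.7)²) = 209.51 ≈ 209.51 km. ✓

75.1 km east, 49.3 km north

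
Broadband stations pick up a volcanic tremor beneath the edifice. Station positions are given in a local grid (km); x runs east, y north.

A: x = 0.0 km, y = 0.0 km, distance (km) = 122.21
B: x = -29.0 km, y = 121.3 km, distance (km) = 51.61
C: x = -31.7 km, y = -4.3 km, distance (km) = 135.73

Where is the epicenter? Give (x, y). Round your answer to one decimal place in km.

x ≈ 22.6 km, y ≈ 120.1 km

Circle about each station: x² + y² = 122.21²; (x + 29.0)² + (y − 121.3)² = 51.61²; (x + 31.7)² + (y + 4.3)² = 135.73².
Subtracting the A equation from the B and C equations removes the quadratic terms:
-58.0 x + 242.6 y = 27826.38
-63.4 x − 8.6 y = -2463.97
Solving the 2×2 system: x ≈ 22.6, y ≈ 120.1 km.
Check against A (with the unrounded x, y): √(x²+y²) = 122.20 ≈ 122.21 km. ✓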